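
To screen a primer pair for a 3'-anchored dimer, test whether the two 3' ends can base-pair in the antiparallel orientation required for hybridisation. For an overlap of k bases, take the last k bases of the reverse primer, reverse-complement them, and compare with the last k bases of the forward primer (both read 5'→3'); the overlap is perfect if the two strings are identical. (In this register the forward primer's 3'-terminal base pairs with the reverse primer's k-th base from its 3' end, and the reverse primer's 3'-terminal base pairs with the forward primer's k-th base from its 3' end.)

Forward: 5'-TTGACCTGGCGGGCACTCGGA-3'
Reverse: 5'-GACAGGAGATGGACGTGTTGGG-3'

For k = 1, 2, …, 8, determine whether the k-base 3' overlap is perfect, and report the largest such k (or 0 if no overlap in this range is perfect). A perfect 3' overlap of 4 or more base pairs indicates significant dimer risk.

Last 8 bases (5'→3') — forward …CACTCGGA, reverse …GTGTTGGG.
Reverse complement of the reverse primer's last 8 bases: CCCAACAC; its first k bases are the reverse complement of the reverse primer's last k bases, so a perfect k-base overlap needs the forward primer's last k bases to equal them.
Comparing (forward last k vs required): k=1: A vs C ✗; k=2: GA vs CC ✗; k=3: GGA vs CCC ✗; k=4: CGGA vs CCCA ✗; k=5: TCGGA vs CCCAA ✗; k=6: CTCGGA vs CCCAAC ✗; k=7: ACTCGGA vs CCCAACA ✗; k=8: CACTCGGA vs CCCAACAC ✗.
No overlap length from 1 to 8 is perfect, so the longest perfect 3' overlap is 0.

Longest perfect overlap: 0 complementary base pairs; below the dimer-risk threshold (threshold 4).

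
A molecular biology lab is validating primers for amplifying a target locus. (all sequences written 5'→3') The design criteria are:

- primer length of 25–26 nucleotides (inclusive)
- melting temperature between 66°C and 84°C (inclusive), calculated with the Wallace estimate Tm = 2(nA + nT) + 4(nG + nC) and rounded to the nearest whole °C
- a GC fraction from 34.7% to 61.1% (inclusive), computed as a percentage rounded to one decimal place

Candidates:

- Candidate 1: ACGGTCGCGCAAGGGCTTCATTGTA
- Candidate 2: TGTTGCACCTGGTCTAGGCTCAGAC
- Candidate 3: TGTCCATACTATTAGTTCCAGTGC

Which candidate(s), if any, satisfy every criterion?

Candidate 1 and Candidate 2.

Candidate 1 (25 nt, A=5 T=6 G=8 C=6): length 25 ✓; Tm = 2·11 + 4·14 = 78°C ✓; GC 14/25 = 56.0% ✓ — passes.
Candidate 2 (25 nt, A=4 T=7 G=7 C=7): length 25 ✓; Tm = 2·11 + 4·14 = 78°C ✓; GC 14/25 = 56.0% ✓ — passes.
Candidate 3 (24 nt, A=5 T=9 G=4 C=6): length 24, outside 25–26 ✗; Tm = 2·14 + 4·10 = 68°C ✓; GC 10/24 = 41.7% ✓ — fails.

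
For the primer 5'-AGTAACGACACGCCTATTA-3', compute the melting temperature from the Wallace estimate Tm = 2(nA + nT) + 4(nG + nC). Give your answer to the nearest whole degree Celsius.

Base counts: A=7, T=4, G=3, C=5 (length 19).
Tm = 2·(7+4) + 4·(3+5) = 2·11 + 4·8 = 22 + 32 = 54°C.

54°C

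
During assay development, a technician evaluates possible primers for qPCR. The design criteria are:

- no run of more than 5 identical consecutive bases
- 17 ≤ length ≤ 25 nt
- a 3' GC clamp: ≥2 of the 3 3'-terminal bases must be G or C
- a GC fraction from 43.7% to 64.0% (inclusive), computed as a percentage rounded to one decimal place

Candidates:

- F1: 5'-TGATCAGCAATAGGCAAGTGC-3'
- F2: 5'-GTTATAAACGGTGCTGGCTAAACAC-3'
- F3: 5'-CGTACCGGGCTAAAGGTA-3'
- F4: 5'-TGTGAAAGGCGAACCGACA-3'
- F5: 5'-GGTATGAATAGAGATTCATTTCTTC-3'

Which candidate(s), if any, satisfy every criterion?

F1 and F2.

F1 (21 nt, A=7 T=4 G=6 C=4): longest run = 2 ✓; length 21 ✓; 3' end TGC has 2 G/C ✓; GC 10/21 = 47.6% ✓ — passes.
F2 (25 nt, A=8 T=6 G=6 C=5): longest run = 3 ✓; length 25 ✓; 3' end CAC has 2 G/C ✓; GC 11/25 = 44.0% ✓ — passes.
F3 (18 nt, A=5 T=3 G=6 C=4): longest run = 3 ✓; length 18 ✓; 3' end GTA has 1 G/C, need ≥2 ✗; GC 10/18 = 55.6% ✓ — fails.
F4 (19 nt, A=7 T=2 G=6 C=4): longest run = 3 ✓; length 19 ✓; 3' end ACA has 1 G/C, need ≥2 ✗; GC 10/19 = 52.6% ✓ — fails.
F5 (25 nt, A=7 T=10 G=5 C=3): longest run = 3 ✓; length 25 ✓; 3' end TTC has 1 G/C, need ≥2 ✗; GC 8/25 = 32.0%, outside 43.7–64.0% ✗ — fails.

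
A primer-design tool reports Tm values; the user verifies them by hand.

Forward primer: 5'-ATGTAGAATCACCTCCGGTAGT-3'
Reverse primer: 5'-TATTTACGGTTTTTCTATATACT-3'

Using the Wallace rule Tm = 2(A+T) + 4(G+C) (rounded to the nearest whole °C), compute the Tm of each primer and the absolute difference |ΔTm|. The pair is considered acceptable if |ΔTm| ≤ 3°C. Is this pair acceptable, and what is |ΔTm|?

|ΔTm| = 8°C; the pair is not acceptable.

Forward: A=6 T=6 G=5 C=5 → Tm = 2·12 + 4·10 = 64°C.
Reverse: A=5 T=13 G=2 C=3 → Tm = 2·18 + 4·5 = 56°C.
|ΔTm| = |64 − 56| = 8°C, > 3°C.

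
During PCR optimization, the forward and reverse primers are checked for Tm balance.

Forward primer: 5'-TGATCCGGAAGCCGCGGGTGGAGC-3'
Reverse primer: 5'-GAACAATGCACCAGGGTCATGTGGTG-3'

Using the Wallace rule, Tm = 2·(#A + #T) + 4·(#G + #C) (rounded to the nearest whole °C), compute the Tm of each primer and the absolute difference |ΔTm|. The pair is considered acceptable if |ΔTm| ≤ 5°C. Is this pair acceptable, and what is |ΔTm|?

Forward: A=4 T=3 G=11 C=6 → Tm = 2·7 + 4·17 = 82°C.
Reverse: A=7 T=5 G=9 C=5 → Tm = 2·12 + 4·14 = 80°C.
|ΔTm| = |82 − 80| = 2°C, ≤ 5°C.

|ΔTm| = 2°C; the pair is acceptable.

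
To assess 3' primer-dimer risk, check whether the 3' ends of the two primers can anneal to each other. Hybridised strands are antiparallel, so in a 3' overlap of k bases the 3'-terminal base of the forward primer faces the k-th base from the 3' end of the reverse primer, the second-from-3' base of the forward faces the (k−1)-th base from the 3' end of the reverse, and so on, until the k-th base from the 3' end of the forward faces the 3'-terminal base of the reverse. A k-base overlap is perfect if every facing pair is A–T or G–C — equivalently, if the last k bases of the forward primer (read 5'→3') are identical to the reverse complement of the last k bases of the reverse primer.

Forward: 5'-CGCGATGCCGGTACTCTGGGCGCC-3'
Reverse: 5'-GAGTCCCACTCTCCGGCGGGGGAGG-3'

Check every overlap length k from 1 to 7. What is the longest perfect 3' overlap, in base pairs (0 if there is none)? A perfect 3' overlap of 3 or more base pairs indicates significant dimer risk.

Last 7 bases (5'→3') — forward …GGGCGCC, reverse …GGGGAGG.
Reverse complement of the reverse primer's last 7 bases: CCTCCCC; its first k bases are the reverse complement of the reverse primer's last k bases, so a perfect k-base overlap needs the forward primer's last k bases to equal them.
Comparing (forward last k vs required): k=1: C vs C ✓; k=2: CC vs CC ✓; k=3: GCC vs CCT ✗; k=4: CGCC vs CCTC ✗; k=5: GCGCC vs CCTCC ✗; k=6: GGCGCC vs CCTCCC ✗; k=7: GGGCGCC vs CCTCCCC ✗.
Perfect overlaps at k = 1, 2; the largest is 2.

Longest perfect overlap: 2 complementary base pairs; below the dimer-risk threshold (threshold 3).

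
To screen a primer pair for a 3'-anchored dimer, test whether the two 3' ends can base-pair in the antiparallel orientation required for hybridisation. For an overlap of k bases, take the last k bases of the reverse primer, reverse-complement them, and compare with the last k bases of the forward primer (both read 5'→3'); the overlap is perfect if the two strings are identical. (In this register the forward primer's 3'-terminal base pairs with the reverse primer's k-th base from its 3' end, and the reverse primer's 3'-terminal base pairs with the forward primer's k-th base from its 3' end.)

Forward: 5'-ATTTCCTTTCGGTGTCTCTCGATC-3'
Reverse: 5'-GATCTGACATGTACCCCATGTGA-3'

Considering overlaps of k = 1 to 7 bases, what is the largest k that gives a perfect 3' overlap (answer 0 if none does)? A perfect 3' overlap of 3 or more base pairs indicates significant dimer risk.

Longest perfect overlap: 2 complementary base pairs; below the dimer-risk threshold (threshold 3).

Last 7 bases (5'→3') — forward …CTCGATC, reverse …CATGTGA.
Reverse complement of the reverse primer's last 7 bases: TCACATG; its first k bases are the reverse complement of the reverse primer's last k bases, so a perfect k-base overlap needs the forward primer's last k bases to equal them.
Comparing (forward last k vs required): k=1: C vs T ✗; k=2: TC vs TC ✓; k=3: ATC vs TCA ✗; k=4: GATC vs TCAC ✗; k=5: CGATC vs TCACA ✗; k=6: TCGATC vs TCACAT ✗; k=7: CTCGATC vs TCACATG ✗.
Only k = 2 is perfect, so the longest perfect 3' overlap is 2.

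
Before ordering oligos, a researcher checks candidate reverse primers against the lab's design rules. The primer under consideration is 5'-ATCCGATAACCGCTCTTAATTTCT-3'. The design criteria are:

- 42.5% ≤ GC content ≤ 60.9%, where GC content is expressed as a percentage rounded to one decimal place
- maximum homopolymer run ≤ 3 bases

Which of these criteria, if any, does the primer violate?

Base counts: A=6, T=9, G=2, C=7 (length 24).
GC content: GC 9/24 = 37.5%, outside 42.5–60.9% ✗
homopolymer run: longest run = 3 ✓

Fails: GC content.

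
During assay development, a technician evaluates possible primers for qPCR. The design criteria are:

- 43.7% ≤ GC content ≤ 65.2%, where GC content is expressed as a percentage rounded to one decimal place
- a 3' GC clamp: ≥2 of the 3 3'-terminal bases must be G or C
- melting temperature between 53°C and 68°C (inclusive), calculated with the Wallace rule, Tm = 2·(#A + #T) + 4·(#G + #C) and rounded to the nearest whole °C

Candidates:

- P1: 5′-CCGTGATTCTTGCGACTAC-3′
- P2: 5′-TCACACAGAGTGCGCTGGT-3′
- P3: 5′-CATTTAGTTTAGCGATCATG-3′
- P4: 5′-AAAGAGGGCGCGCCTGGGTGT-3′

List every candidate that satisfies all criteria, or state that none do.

P2 only.

P1 (19 nt, A=3 T=6 G=4 C=6): GC 10/19 = 52.6% ✓; 3' end TAC has 1 G/C, need ≥2 ✗; Tm = 2·9 + 4·10 = 58°C ✓ — fails.
P2 (19 nt, A=4 T=4 G=6 C=5): GC 11/19 = 57.9% ✓; 3' end GGT has 2 G/C ✓; Tm = 2·8 + 4·11 = 60°C ✓ — passes.
P3 (20 nt, A=5 T=8 G=4 C=3): GC 7/20 = 35.0%, outside 43.7–65.2% ✗; 3' end ATG has 1 G/C, need ≥2 ✗; Tm = 2·13 + 4·7 = 54°C ✓ — fails.
P4 (21 nt, A=4 T=3 G=10 C=4): GC 14/21 = 66.7%, outside 43.7–65.2% ✗; 3' end TGT has 1 G/C, need ≥2 ✗; Tm = 2·7 + 4·14 = 70°C, outside 53–68°C ✗ — fails.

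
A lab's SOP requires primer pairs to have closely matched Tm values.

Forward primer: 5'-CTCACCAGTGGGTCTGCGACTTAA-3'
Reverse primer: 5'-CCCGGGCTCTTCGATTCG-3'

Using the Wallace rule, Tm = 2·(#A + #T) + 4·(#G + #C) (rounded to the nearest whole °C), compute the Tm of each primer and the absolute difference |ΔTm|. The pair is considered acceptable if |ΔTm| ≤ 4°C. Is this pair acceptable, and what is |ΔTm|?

|ΔTm| = 14°C; the pair is not acceptable.

Forward: A=5 T=6 G=6 C=7 → Tm = 2·11 + 4·13 = 74°C.
Reverse: A=1 T=5 G=5 C=7 → Tm = 2·6 + 4·12 = 60°C.
|ΔTm| = |74 − 60| = 14°C, > 4°C.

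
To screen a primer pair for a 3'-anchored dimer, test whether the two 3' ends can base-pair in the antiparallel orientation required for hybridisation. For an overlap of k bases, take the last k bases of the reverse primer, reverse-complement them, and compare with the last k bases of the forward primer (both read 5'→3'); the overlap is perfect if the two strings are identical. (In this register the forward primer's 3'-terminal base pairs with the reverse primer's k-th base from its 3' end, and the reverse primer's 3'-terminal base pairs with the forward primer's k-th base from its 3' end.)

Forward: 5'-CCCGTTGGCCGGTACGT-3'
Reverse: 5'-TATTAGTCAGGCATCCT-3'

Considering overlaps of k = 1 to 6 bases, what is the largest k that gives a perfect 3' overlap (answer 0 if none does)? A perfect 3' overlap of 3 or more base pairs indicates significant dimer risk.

Last 6 bases (5'→3') — forward …GTACGT, reverse …CATCCT.
Reverse complement of the reverse primer's last 6 bases: AGGATG; its first k bases are the reverse complement of the reverse primer's last k bases, so a perfect k-base overlap needs the forward primer's last k bases to equal them.
Comparing (forward last k vs required): k=1: T vs A ✗; k=2: GT vs AG ✗; k=3: CGT vs AGG ✗; k=4: ACGT vs AGGA ✗; k=5: TACGT vs AGGAT ✗; k=6: GTACGT vs AGGATG ✗.
No overlap length from 1 to 6 is perfect, so the longest perfect 3' overlap is 0.

Longest perfect overlap: 0 complementary base pairs; below the dimer-risk threshold (threshold 3).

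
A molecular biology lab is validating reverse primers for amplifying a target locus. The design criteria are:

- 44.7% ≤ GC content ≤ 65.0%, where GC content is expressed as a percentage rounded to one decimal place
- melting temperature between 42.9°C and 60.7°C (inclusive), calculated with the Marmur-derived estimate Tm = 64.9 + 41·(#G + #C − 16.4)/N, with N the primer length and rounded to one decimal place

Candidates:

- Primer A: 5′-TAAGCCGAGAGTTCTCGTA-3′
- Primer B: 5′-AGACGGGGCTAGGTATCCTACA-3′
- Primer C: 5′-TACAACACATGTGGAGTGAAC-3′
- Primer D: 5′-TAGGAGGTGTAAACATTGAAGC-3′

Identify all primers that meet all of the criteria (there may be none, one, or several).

Primer A and Primer B.

Primer A (19 nt, A=5 T=5 G=5 C=4): GC 9/19 = 47.4% ✓; Tm = 64.9 + 41·(9 − 16.4)/19 = 48.9°C ✓ — passes.
Primer B (22 nt, A=6 T=4 G=7 C=5): GC 12/22 = 54.5% ✓; Tm = 64.9 + 41·(12 − 16.4)/22 = 56.7°C ✓ — passes.
Primer C (21 nt, A=8 T=4 G=5 C=4): GC 9/21 = 42.9%, outside 44.7–65.0% ✗; Tm = 64.9 + 41·(9 − 16.4)/21 = 50.5°C ✓ — fails.
Primer D (22 nt, A=8 T=5 G=7 C=2): GC 9/22 = 40.9%, outside 44.7–65.0% ✗; Tm = 64.9 + 41·(9 − 16.4)/22 = 51.1°C ✓ — fails.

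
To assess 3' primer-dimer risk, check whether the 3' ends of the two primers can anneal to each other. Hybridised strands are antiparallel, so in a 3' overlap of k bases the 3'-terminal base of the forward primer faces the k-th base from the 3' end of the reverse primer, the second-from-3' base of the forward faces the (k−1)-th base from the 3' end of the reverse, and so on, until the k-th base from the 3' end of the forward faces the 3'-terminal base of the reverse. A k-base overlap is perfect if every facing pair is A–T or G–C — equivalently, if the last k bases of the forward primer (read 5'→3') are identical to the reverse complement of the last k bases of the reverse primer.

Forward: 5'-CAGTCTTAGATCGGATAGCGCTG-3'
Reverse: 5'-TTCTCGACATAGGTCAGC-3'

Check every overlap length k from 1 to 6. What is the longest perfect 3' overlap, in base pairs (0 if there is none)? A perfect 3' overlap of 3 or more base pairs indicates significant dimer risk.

Last 6 bases (5'→3') — forward …GCGCTG, reverse …GTCAGC.
Reverse complement of the reverse primer's last 6 bases: GCTGAC; its first k bases are the reverse complement of the reverse primer's last k bases, so a perfect k-base overlap needs the forward primer's last k bases to equal them.
Comparing (forward last k vs required): k=1: G vs G ✓; k=2: TG vs GC ✗; k=3: CTG vs GCT ✗; k=4: GCTG vs GCTG ✓; k=5: CGCTG vs GCTGA ✗; k=6: GCGCTG vs GCTGAC ✗.
Perfect overlaps at k = 1, 4; the largest is 4.

Longest perfect overlap: 4 complementary base pairs; significant dimer risk (threshold 3).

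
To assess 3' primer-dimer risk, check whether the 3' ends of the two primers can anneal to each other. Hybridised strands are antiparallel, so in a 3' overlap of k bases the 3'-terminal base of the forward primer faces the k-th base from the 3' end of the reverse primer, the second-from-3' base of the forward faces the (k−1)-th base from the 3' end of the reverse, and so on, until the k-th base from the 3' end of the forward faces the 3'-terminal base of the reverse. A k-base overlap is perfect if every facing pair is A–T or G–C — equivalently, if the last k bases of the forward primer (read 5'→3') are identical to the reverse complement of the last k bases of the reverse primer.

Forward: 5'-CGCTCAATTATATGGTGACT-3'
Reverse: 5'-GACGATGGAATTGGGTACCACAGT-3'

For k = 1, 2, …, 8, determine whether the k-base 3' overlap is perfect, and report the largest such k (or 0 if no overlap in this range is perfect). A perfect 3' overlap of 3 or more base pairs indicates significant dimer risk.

Longest perfect overlap: 3 complementary base pairs; significant dimer risk (threshold 3).

Last 8 bases (5'→3') — forward …TGGTGACT, reverse …ACCACAGT.
Reverse complement of the reverse primer's last 8 bases: ACTGTGGT; its first k bases are the reverse complement of the reverse primer's last k bases, so a perfect k-base overlap needs the forward primer's last k bases to equal them.
Comparing (forward last k vs required): k=1: T vs A ✗; k=2: CT vs AC ✗; k=3: ACT vs ACT ✓; k=4: GACT vs ACTG ✗; k=5: TGACT vs ACTGT ✗; k=6: GTGACT vs ACTGTG ✗; k=7: GGTGACT vs ACTGTGG ✗; k=8: TGGTGACT vs ACTGTGGT ✗.
Only k = 3 is perfect, so the longest perfect 3' overlap is 3.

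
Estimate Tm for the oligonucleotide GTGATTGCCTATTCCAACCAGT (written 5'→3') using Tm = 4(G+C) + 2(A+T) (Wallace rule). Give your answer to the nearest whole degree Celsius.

Base counts: A=5, T=7, G=4, C=6 (length 22).
Tm = 2·(5+7) + 4·(4+6) = 2·12 + 4·10 = 24 + 40 = 64°C.

64°C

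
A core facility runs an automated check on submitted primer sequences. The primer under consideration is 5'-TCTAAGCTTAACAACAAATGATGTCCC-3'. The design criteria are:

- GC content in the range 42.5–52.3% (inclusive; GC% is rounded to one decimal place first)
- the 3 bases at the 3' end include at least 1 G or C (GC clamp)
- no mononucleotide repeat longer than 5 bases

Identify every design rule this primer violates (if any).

Fails: GC content.

Base counts: A=10, T=7, G=3, C=7 (length 27).
GC content: GC 10/27 = 37.0%, outside 42.5–52.3% ✗
GC clamp: 3' end CCC has 3 G/C ✓
homopolymer run: longest run = 3 ✓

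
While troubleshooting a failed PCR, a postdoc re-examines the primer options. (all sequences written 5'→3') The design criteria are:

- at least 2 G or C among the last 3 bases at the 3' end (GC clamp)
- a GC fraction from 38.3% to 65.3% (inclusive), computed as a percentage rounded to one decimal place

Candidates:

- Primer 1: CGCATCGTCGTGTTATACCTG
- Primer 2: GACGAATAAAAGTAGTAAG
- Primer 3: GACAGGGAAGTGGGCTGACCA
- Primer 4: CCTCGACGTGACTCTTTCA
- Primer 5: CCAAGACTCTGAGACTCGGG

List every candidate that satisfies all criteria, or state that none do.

Primer 1 (21 nt, A=3 T=7 G=5 C=6): 3' end CTG has 2 G/C ✓; GC 11/21 = 52.4% ✓ — passes.
Primer 2 (19 nt, A=10 T=3 G=5 C=1): 3' end AAG has 1 G/C, need ≥2 ✗; GC 6/19 = 31.6%, outside 38.3–65.3% ✗ — fails.
Primer 3 (21 nt, A=6 T=2 G=9 C=4): 3' end CCA has 2 G/C ✓; GC 13/21 = 61.9% ✓ — passes.
Primer 4 (19 nt, A=3 T=6 G=3 C=7): 3' end TCA has 1 G/C, need ≥2 ✗; GC 10/19 = 52.6% ✓ — fails.
Primer 5 (20 nt, A=5 T=3 G=6 C=6): 3' end GGG has 3 G/C ✓; GC 12/20 = 60.0% ✓ — passes.

Primer 1, Primer 3 and Primer 5.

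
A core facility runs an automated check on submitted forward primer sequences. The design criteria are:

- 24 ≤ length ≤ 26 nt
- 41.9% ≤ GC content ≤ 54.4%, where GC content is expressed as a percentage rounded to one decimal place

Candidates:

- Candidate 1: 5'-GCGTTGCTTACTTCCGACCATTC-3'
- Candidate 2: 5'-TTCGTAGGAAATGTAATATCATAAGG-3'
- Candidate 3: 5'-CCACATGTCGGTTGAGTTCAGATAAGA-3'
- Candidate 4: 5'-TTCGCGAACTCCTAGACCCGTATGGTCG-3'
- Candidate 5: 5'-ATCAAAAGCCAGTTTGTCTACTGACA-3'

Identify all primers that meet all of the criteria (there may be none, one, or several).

None of the candidates satisfy all criteria.

Candidate 1 (23 nt, A=3 T=8 G=4 C=8): length 23, outside 24–26 ✗; GC 12/23 = 52.2% ✓ — fails.
Candidate 2 (26 nt, A=10 T=8 G=6 C=2): length 26 ✓; GC 8/26 = 30.8%, outside 41.9–54.4% ✗ — fails.
Candidate 3 (27 nt, A=8 T=7 G=7 C=5): length 27, outside 24–26 ✗; GC 12/27 = 44.4% ✓ — fails.
Candidate 4 (28 nt, A=5 T=7 G=7 C=9): length 28, outside 24–26 ✗; GC 16/28 = 57.1%, outside 41.9–54.4% ✗ — fails.
Candidate 5 (26 nt, A=9 T=7 G=4 C=6): length 26 ✓; GC 10/26 = 38.5%, outside 41.9–54.4% ✗ — fails.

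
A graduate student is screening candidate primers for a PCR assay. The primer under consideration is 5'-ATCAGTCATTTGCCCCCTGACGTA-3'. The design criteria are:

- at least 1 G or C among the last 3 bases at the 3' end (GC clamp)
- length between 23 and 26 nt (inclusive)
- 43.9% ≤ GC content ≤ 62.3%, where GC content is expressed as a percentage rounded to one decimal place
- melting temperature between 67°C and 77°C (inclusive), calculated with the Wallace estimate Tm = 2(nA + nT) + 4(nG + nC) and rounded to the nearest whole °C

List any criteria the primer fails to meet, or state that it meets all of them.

Meets all criteria.

Base counts: A=5, T=7, G=4, C=8 (length 24).
GC clamp: 3' end GTA has 1 G/C ✓
length: length 24 ✓
GC content: GC 12/24 = 50.0% ✓
Tm: Tm = 2·12 + 4·12 = 72°C ✓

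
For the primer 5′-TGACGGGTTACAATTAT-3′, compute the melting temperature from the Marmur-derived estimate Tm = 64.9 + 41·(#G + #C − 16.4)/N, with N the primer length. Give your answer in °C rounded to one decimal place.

39.8°C

Base counts: A=5, T=6, G=4, C=2; G+C = 6, N = 17.
Tm = 64.9 + 41·(6 − 16.4)/17 = 64.9 + -426.40/17 = 39.8°C.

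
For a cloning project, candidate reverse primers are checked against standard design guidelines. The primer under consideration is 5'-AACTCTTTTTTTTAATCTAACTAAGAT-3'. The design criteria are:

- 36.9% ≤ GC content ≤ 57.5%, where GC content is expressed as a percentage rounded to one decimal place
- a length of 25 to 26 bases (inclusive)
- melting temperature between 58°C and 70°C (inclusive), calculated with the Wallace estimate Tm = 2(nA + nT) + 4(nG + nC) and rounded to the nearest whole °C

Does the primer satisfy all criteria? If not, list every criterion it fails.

Fails: GC content, length.

Base counts: A=9, T=13, G=1, C=4 (length 27).
GC content: GC 5/27 = 18.5%, outside 36.9–57.5% ✗
length: length 27, outside 25–26 ✗
Tm: Tm = 2·22 + 4·5 = 64°C ✓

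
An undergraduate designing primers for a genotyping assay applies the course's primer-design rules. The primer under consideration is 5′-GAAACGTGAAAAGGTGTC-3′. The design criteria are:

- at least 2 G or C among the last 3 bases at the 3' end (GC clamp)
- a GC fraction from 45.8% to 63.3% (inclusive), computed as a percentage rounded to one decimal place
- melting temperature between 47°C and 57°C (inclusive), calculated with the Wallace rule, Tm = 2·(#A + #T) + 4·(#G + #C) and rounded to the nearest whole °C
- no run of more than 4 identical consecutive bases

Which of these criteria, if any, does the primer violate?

Fails: GC content.

Base counts: A=7, T=3, G=6, C=2 (length 18).
GC clamp: 3' end GTC has 2 G/C ✓
GC content: GC 8/18 = 44.4%, outside 45.8–63.3% ✗
Tm: Tm = 2·10 + 4·8 = 52°C ✓
homopolymer run: longest run = 4 ✓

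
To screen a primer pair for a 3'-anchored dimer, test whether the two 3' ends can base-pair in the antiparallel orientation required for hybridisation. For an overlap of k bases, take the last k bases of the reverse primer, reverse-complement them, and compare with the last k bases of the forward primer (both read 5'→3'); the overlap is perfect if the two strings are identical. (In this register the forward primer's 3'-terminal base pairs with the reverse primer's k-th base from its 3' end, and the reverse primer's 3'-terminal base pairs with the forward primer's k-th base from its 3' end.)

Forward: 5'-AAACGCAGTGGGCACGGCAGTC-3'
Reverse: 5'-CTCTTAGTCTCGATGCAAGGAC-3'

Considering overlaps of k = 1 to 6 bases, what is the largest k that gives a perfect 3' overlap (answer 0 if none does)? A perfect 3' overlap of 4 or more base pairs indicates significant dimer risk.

Longest perfect overlap: 3 complementary base pairs; below the dimer-risk threshold (threshold 4).

Last 6 bases (5'→3') — forward …GCAGTC, reverse …AAGGAC.
Reverse complement of the reverse primer's last 6 bases: GTCCTT; its first k bases are the reverse complement of the reverse primer's last k bases, so a perfect k-base overlap needs the forward primer's last k bases to equal them.
Comparing (forward last k vs required): k=1: C vs G ✗; k=2: TC vs GT ✗; k=3: GTC vs GTC ✓; k=4: AGTC vs GTCC ✗; k=5: CAGTC vs GTCCT ✗; k=6: GCAGTC vs GTCCTT ✗.
Only k = 3 is perfect, so the longest perfect 3' overlap is 3.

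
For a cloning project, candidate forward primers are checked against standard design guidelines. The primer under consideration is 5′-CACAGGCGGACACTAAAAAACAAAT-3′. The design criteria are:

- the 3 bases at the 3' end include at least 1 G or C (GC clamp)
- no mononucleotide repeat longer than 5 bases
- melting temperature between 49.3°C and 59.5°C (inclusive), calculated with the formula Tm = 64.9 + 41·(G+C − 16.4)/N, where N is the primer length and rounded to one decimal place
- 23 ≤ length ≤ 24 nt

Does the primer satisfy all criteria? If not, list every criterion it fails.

Fails: GC clamp, homopolymer run, length.

Base counts: A=13, T=2, G=4, C=6 (length 25).
GC clamp: 3' end AAT has 0 G/C, need ≥1 ✗
homopolymer run: longest run = 6, exceeds 5 ✗
Tm: Tm = 64.9 + 41·(10 − 16.4)/25 = 54.4°C ✓
length: length 25, outside 23–24 ✗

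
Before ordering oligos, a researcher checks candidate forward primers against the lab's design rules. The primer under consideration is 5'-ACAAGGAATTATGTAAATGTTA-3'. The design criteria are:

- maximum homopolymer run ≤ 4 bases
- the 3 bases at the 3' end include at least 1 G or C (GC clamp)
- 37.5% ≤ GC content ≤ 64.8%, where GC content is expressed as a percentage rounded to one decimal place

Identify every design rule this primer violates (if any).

Fails: GC clamp, GC content.

Base counts: A=10, T=7, G=4, C=1 (length 22).
homopolymer run: longest run = 3 ✓
GC clamp: 3' end TTA has 0 G/C, need ≥1 ✗
GC content: GC 5/22 = 22.7%, outside 37.5–64.8% ✗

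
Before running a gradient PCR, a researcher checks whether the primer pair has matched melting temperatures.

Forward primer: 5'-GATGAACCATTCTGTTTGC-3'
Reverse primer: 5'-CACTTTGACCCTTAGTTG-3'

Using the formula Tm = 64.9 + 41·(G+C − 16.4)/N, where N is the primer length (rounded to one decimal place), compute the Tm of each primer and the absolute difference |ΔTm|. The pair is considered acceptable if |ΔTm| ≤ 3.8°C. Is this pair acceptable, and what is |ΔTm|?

|ΔTm| = 1.0°C; the pair is acceptable.

Forward: G+C = 8, N = 19 → Tm = 64.9 + 41·(8 − 16.4)/19 = 46.8°C.
Reverse: G+C = 8, N = 18 → Tm = 64.9 + 41·(8 − 16.4)/18 = 45.8°C.
|ΔTm| = |46.8 − 45.8| = 1.0°C, ≤ 3.8°C.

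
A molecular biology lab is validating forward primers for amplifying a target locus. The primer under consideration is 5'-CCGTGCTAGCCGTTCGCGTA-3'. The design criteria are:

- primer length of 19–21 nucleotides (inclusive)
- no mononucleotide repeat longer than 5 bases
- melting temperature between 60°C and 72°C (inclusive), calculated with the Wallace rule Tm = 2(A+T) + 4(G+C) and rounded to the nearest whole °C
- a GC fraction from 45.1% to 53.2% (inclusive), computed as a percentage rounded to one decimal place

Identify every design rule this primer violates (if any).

Fails: GC content.

Base counts: A=2, T=5, G=6, C=7 (length 20).
length: length 20 ✓
homopolymer run: longest run = 2 ✓
Tm: Tm = 2·7 + 4·13 = 66°C ✓
GC content: GC 13/20 = 65.0%, outside 45.1–53.2% ✗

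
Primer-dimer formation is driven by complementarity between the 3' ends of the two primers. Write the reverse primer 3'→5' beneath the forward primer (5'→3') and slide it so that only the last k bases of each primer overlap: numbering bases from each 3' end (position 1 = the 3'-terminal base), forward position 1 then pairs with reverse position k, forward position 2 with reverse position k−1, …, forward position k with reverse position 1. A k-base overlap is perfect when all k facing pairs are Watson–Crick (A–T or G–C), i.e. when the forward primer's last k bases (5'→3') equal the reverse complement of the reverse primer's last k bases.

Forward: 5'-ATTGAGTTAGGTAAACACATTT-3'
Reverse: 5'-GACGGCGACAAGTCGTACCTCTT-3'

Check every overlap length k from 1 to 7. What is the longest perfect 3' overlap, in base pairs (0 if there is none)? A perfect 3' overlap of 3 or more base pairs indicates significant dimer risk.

Last 7 bases (5'→3') — forward …CACATTT, reverse …ACCTCTT.
Reverse complement of the reverse primer's last 7 bases: AAGAGGT; its first k bases are the reverse complement of the reverse primer's last k bases, so a perfect k-base overlap needs the forward primer's last k bases to equal them.
Comparing (forward last k vs required): k=1: T vs A ✗; k=2: TT vs AA ✗; k=3: TTT vs AAG ✗; k=4: ATTT vs AAGA ✗; k=5: CATTT vs AAGAG ✗; k=6: ACATTT vs AAGAGG ✗; k=7: CACATTT vs AAGAGGT ✗.
No overlap length from 1 to 7 is perfect, so the longest perfect 3' overlap is 0.

Longest perfect overlap: 0 complementary base pairs; below the dimer-risk threshold (threshold 3).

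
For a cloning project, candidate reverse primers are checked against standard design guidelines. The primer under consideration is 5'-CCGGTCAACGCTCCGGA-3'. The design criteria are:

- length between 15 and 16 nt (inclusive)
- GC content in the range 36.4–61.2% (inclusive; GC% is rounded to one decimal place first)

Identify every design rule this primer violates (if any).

Fails: length, GC content.

Base counts: A=3, T=2, G=5, C=7 (length 17).
length: length 17, outside 15–16 ✗
GC content: GC 12/17 = 70.6%, outside 36.4–61.2% ✗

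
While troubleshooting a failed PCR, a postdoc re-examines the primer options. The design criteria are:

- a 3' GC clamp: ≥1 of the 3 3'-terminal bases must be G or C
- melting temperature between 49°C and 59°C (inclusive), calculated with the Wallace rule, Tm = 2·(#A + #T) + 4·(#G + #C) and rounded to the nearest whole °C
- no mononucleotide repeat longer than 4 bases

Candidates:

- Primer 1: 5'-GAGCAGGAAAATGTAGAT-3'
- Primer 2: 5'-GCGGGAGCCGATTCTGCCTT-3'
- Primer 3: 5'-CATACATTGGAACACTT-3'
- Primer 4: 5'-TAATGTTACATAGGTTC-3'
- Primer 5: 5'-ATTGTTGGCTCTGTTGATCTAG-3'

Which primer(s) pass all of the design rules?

Primer 1 only.

Primer 1 (18 nt, A=8 T=3 G=6 C=1): 3' end GAT has 1 G/C ✓; Tm = 2·11 + 4·7 = 50°C ✓; longest run = 4 ✓ — passes.
Primer 2 (20 nt, A=2 T=5 G=7 C=6): 3' end CTT has 1 G/C ✓; Tm = 2·7 + 4·13 = 66°C, outside 49–59°C ✗; longest run = 3 ✓ — fails.
Primer 3 (17 nt, A=6 T=5 G=2 C=4): 3' end CTT has 1 G/C ✓; Tm = 2·11 + 4·6 = 46°C, outside 49–59°C ✗; longest run = 2 ✓ — fails.
Primer 4 (17 nt, A=5 T=7 G=3 C=2): 3' end TTC has 1 G/C ✓; Tm = 2·12 + 4·5 = 44°C, outside 49–59°C ✗; longest run = 2 ✓ — fails.
Primer 5 (22 nt, A=3 T=10 G=6 C=3): 3' end TAG has 1 G/C ✓; Tm = 2·13 + 4·9 = 62°C, outside 49–59°C ✗; longest run = 2 ✓ — fails.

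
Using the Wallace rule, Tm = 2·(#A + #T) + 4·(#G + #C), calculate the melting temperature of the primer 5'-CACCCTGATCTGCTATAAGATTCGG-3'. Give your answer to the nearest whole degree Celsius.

74°C

Base counts: A=6, T=7, G=5, C=7 (length 25).
Tm = 2·(6+7) + 4·(5+7) = 2·13 + 4·12 = 26 + 48 = 74°C.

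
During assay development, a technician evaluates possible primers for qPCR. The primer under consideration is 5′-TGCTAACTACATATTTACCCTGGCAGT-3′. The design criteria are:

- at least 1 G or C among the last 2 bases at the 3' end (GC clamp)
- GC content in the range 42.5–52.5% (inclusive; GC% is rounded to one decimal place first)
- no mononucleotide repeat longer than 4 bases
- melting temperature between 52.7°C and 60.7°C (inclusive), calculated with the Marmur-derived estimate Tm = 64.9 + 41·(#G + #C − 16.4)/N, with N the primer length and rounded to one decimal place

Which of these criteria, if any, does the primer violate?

Fails: GC content.

Base counts: A=7, T=9, G=4, C=7 (length 27).
GC clamp: 3' end GT has 1 G/C ✓
GC content: GC 11/27 = 40.7%, outside 42.5–52.5% ✗
homopolymer run: longest run = 3 ✓
Tm: Tm = 64.9 + 41·(11 − 16.4)/27 = 56.7°C ✓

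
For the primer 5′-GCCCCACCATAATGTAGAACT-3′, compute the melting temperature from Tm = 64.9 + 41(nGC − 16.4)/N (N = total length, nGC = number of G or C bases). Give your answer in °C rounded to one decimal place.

Base counts: A=7, T=4, G=3, C=7; G+C = 10, N = 21.
Tm = 64.9 + 41·(10 − 16.4)/21 = 64.9 + -262.40/21 = 52.4°C.

52.4°C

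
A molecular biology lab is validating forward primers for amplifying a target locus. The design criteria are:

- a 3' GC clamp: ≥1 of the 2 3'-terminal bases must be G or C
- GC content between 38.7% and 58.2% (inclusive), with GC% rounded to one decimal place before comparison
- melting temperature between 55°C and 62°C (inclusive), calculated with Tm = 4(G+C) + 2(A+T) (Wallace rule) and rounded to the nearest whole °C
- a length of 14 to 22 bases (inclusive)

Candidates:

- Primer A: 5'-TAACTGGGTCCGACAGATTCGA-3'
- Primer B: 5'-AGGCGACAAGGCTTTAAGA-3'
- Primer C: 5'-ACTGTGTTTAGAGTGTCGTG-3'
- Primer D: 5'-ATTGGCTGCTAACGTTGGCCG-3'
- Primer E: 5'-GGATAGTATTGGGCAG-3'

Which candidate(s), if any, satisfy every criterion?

Primer A (22 nt, A=6 T=5 G=6 C=5): 3' end GA has 1 G/C ✓; GC 11/22 = 50.0% ✓; Tm = 2·11 + 4·11 = 66°C, outside 55–62°C ✗; length 22 ✓ — fails.
Primer B (19 nt, A=7 T=3 G=6 C=3): 3' end GA has 1 G/C ✓; GC 9/19 = 47.4% ✓; Tm = 2·10 + 4·9 = 56°C ✓; length 19 ✓ — passes.
Primer C (20 nt, A=3 T=8 G=7 C=2): 3' end TG has 1 G/C ✓; GC 9/20 = 45.0% ✓; Tm = 2·11 + 4·9 = 58°C ✓; length 20 ✓ — passes.
Primer D (21 nt, A=3 T=6 G=7 C=5): 3' end CG has 2 G/C ✓; GC 12/21 = 57.1% ✓; Tm = 2·9 + 4·12 = 66°C, outside 55–62°C ✗; length 21 ✓ — fails.
Primer E (16 nt, A=4 T=4 G=7 C=1): 3' end AG has 1 G/C ✓; GC 8/16 = 50.0% ✓; Tm = 2·8 + 4·8 = 48°C, outside 55–62°C ✗; length 16 ✓ — fails.

Primer B and Primer C.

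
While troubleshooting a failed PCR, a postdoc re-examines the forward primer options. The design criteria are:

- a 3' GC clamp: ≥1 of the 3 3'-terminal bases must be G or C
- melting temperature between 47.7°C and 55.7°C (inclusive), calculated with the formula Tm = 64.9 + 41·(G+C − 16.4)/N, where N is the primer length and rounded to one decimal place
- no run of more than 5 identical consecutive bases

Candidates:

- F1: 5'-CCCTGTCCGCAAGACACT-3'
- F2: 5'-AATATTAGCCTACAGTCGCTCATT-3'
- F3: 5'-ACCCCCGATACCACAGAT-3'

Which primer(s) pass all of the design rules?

F1 (18 nt, A=4 T=3 G=3 C=8): 3' end ACT has 1 G/C ✓; Tm = 64.9 + 41·(11 − 16.4)/18 = 52.6°C ✓; longest run = 3 ✓ — passes.
F2 (24 nt, A=7 T=8 G=3 C=6): 3' end ATT has 0 G/C, need ≥1 ✗; Tm = 64.9 + 41·(9 − 16.4)/24 = 52.3°C ✓; longest run = 2 ✓ — fails.
F3 (18 nt, A=6 T=2 G=2 C=8): 3' end GAT has 1 G/C ✓; Tm = 64.9 + 41·(10 − 16.4)/18 = 50.3°C ✓; longest run = 5 ✓ — passes.

F1 and F3.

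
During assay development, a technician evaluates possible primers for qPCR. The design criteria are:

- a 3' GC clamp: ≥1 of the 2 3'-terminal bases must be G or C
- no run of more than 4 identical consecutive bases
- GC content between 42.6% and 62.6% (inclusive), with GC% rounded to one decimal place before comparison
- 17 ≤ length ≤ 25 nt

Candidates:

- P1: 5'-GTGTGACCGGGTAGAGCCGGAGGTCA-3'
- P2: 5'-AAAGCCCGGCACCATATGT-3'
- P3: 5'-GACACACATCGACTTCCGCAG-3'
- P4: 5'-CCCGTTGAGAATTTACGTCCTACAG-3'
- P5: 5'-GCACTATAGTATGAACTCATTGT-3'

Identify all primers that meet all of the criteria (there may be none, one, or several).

P1 (26 nt, A=5 T=4 G=12 C=5): 3' end CA has 1 G/C ✓; longest run = 3 ✓; GC 17/26 = 65.4%, outside 42.6–62.6% ✗; length 26, outside 17–25 ✗ — fails.
P2 (19 nt, A=6 T=3 G=4 C=6): 3' end GT has 1 G/C ✓; longest run = 3 ✓; GC 10/19 = 52.6% ✓; length 19 ✓ — passes.
P3 (21 nt, A=6 T=3 G=4 C=8): 3' end AG has 1 G/C ✓; longest run = 2 ✓; GC 12/21 = 57.1% ✓; length 21 ✓ — passes.
P4 (25 nt, A=6 T=7 G=5 C=7): 3' end AG has 1 G/C ✓; longest run = 3 ✓; GC 12/25 = 48.0% ✓; length 25 ✓ — passes.
P5 (23 nt, A=7 T=8 G=4 C=4): 3' end GT has 1 G/C ✓; longest run = 2 ✓; GC 8/23 = 34.8%, outside 42.6–62.6% ✗; length 23 ✓ — fails.

P2, P3 and P4.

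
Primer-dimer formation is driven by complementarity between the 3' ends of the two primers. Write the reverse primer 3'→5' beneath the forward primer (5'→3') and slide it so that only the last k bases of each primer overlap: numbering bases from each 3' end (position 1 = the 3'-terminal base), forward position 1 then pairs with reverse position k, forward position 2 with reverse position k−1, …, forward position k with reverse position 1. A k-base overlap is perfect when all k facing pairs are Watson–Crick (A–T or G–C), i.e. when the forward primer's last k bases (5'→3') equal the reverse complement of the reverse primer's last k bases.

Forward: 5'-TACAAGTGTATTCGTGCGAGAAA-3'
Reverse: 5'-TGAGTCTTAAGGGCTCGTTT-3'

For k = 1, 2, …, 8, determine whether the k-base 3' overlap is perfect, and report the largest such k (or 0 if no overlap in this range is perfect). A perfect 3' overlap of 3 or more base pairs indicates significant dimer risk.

Last 8 bases (5'→3') — forward …GCGAGAAA, reverse …GCTCGTTT.
Reverse complement of the reverse primer's last 8 bases: AAACGAGC; its first k bases are the reverse complement of the reverse primer's last k bases, so a perfect k-base overlap needs the forward primer's last k bases to equal them.
Comparing (forward last k vs required): k=1: A vs A ✓; k=2: AA vs AA ✓; k=3: AAA vs AAA ✓; k=4: GAAA vs AAAC ✗; k=5: AGAAA vs AAACG ✗; k=6: GAGAAA vs AAACGA ✗; k=7: CGAGAAA vs AAACGAG ✗; k=8: GCGAGAAA vs AAACGAGC ✗.
Perfect overlaps at k = 1, 2, 3; the largest is 3.

Longest perfect overlap: 3 complementary base pairs; significant dimer risk (threshold 3).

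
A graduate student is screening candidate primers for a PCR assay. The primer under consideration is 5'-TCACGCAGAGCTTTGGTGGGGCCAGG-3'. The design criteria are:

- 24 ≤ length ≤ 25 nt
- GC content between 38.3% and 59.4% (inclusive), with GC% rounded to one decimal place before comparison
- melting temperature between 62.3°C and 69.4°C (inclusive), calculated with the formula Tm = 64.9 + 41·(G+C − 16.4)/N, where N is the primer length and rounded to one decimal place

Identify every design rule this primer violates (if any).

Fails: length, GC content.

Base counts: A=4, T=5, G=11, C=6 (length 26).
length: length 26, outside 24–25 ✗
GC content: GC 17/26 = 65.4%, outside 38.3–59.4% ✗
Tm: Tm = 64.9 + 41·(17 − 16.4)/26 = 65.8°C ✓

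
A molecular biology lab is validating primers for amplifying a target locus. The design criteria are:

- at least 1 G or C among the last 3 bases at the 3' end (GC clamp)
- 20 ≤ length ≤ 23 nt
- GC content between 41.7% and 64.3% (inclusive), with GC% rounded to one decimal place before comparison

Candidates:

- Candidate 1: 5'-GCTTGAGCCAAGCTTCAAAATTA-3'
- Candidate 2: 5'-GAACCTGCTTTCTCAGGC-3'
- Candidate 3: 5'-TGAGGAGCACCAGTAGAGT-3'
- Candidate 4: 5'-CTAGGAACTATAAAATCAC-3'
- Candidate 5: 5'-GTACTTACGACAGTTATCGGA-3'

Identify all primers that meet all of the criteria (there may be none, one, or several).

Candidate 1 (23 nt, A=8 T=6 G=4 C=5): 3' end TTA has 0 G/C, need ≥1 ✗; length 23 ✓; GC 9/23 = 39.1%, outside 41.7–64.3% ✗ — fails.
Candidate 2 (18 nt, A=3 T=5 G=4 C=6): 3' end GGC has 3 G/C ✓; length 18, outside 20–23 ✗; GC 10/18 = 55.6% ✓ — fails.
Candidate 3 (19 nt, A=6 T=3 G=7 C=3): 3' end AGT has 1 G/C ✓; length 19, outside 20–23 ✗; GC 10/19 = 52.6% ✓ — fails.
Candidate 4 (19 nt, A=9 T=4 G=2 C=4): 3' end CAC has 2 G/C ✓; length 19, outside 20–23 ✗; GC 6/19 = 31.6%, outside 41.7–64.3% ✗ — fails.
Candidate 5 (21 nt, A=6 T=6 G=5 C=4): 3' end GGA has 2 G/C ✓; length 21 ✓; GC 9/21 = 42.9% ✓ — passes.

Candidate 5 only.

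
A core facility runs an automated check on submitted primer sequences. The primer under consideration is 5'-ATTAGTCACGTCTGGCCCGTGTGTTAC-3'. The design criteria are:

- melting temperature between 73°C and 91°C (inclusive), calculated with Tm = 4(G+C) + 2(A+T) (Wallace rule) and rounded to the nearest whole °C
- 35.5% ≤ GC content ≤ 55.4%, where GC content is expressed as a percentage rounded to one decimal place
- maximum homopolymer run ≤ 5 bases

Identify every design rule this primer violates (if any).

Meets all criteria.

Base counts: A=4, T=9, G=7, C=7 (length 27).
Tm: Tm = 2·13 + 4·14 = 82°C ✓
GC content: GC 14/27 = 51.9% ✓
homopolymer run: longest run = 3 ✓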